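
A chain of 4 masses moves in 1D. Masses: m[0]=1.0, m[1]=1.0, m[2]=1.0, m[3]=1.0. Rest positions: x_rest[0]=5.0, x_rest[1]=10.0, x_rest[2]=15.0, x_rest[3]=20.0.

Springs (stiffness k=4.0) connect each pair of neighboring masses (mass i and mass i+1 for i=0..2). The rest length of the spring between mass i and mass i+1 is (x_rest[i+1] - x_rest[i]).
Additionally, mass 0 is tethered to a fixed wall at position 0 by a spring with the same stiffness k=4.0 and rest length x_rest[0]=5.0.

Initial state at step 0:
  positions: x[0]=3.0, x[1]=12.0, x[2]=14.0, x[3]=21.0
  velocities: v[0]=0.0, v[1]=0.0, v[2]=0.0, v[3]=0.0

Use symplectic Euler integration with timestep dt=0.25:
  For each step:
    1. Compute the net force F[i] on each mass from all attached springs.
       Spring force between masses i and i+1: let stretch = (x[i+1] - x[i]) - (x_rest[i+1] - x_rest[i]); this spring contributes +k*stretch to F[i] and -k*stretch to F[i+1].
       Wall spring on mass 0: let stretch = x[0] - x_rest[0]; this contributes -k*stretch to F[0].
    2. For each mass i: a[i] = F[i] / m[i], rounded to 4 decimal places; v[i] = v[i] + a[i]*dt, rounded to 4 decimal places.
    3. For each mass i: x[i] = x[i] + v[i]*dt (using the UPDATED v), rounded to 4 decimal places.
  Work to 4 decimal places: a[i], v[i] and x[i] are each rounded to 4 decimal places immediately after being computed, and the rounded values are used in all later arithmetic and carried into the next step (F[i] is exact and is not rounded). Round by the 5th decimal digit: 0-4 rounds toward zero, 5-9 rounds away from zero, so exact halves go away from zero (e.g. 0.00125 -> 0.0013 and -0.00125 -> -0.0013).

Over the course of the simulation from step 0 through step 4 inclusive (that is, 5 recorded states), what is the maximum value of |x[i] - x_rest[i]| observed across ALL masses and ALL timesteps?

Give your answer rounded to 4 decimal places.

Answer: 2.0625

Derivation:
Step 0: x=[3.0000 12.0000 14.0000 21.0000] v=[0.0000 0.0000 0.0000 0.0000]
Step 1: x=[4.5000 10.2500 15.2500 20.5000] v=[6.0000 -7.0000 5.0000 -2.0000]
Step 2: x=[6.3125 8.3125 16.5625 19.9375] v=[7.2500 -7.7500 5.2500 -2.2500]
Step 3: x=[7.0469 7.9375 16.6563 19.7813] v=[2.9375 -1.5000 0.3750 -0.6250]
Step 4: x=[6.2422 9.5196 15.3516 20.0938] v=[-3.2188 6.3282 -5.2188 1.2500]
Max displacement = 2.0625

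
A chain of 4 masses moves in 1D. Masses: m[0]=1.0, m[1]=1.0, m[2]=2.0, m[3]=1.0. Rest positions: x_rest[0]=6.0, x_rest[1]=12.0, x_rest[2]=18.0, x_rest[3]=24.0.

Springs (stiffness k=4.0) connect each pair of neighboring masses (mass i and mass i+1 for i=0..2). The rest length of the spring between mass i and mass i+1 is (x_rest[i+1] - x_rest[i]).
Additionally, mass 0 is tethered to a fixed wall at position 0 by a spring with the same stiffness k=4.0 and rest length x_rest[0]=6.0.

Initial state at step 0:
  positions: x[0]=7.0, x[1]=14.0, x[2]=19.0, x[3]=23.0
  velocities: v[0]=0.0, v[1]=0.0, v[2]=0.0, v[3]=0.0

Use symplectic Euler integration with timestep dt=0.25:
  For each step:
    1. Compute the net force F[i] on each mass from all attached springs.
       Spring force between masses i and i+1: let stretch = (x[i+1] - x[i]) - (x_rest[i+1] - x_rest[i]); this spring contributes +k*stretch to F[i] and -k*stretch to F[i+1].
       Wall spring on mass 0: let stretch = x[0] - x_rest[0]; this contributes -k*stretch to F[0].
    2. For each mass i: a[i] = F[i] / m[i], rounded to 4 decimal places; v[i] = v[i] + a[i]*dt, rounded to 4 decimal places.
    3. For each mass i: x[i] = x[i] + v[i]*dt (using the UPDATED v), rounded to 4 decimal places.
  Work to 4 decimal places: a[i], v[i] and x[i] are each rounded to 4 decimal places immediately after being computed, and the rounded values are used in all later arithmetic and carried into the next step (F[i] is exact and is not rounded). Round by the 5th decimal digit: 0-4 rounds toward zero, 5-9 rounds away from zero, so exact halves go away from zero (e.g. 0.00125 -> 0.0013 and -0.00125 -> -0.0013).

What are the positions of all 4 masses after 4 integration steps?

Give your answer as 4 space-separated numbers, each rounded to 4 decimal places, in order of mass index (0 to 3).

Step 0: x=[7.0000 14.0000 19.0000 23.0000] v=[0.0000 0.0000 0.0000 0.0000]
Step 1: x=[7.0000 13.5000 18.8750 23.5000] v=[0.0000 -2.0000 -0.5000 2.0000]
Step 2: x=[6.8750 12.7188 18.6563 24.3438] v=[-0.5000 -3.1250 -0.8750 3.3750]
Step 3: x=[6.4922 11.9610 18.4063 25.2657] v=[-1.5312 -3.0313 -1.0000 3.6875]
Step 4: x=[5.8536 11.4473 18.2081 25.9727] v=[-2.5546 -2.0548 -0.7930 2.8281]

Answer: 5.8536 11.4473 18.2081 25.9727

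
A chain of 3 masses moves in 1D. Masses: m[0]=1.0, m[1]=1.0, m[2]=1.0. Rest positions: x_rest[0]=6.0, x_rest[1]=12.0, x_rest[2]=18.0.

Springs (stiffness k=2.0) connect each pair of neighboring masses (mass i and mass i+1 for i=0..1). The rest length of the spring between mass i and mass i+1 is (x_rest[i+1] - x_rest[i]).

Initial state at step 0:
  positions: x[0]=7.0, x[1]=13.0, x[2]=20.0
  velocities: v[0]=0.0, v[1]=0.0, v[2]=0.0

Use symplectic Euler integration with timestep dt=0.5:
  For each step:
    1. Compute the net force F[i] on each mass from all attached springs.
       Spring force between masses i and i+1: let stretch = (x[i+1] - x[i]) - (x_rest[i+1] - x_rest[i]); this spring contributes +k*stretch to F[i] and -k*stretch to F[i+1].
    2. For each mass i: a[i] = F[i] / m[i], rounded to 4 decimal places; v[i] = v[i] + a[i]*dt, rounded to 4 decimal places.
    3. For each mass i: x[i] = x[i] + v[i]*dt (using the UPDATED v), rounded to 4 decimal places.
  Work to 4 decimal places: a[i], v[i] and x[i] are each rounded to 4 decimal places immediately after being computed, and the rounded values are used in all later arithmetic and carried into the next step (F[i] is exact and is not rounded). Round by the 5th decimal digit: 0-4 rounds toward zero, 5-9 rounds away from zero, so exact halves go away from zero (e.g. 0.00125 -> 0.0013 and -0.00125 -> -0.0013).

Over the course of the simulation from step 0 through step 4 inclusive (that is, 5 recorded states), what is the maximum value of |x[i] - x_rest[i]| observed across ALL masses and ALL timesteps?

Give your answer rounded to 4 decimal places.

Answer: 2.0625

Derivation:
Step 0: x=[7.0000 13.0000 20.0000] v=[0.0000 0.0000 0.0000]
Step 1: x=[7.0000 13.5000 19.5000] v=[0.0000 1.0000 -1.0000]
Step 2: x=[7.2500 13.7500 19.0000] v=[0.5000 0.5000 -1.0000]
Step 3: x=[7.7500 13.3750 18.8750] v=[1.0000 -0.7500 -0.2500]
Step 4: x=[8.0625 12.9375 19.0000] v=[0.6250 -0.8750 0.2500]
Max displacement = 2.0625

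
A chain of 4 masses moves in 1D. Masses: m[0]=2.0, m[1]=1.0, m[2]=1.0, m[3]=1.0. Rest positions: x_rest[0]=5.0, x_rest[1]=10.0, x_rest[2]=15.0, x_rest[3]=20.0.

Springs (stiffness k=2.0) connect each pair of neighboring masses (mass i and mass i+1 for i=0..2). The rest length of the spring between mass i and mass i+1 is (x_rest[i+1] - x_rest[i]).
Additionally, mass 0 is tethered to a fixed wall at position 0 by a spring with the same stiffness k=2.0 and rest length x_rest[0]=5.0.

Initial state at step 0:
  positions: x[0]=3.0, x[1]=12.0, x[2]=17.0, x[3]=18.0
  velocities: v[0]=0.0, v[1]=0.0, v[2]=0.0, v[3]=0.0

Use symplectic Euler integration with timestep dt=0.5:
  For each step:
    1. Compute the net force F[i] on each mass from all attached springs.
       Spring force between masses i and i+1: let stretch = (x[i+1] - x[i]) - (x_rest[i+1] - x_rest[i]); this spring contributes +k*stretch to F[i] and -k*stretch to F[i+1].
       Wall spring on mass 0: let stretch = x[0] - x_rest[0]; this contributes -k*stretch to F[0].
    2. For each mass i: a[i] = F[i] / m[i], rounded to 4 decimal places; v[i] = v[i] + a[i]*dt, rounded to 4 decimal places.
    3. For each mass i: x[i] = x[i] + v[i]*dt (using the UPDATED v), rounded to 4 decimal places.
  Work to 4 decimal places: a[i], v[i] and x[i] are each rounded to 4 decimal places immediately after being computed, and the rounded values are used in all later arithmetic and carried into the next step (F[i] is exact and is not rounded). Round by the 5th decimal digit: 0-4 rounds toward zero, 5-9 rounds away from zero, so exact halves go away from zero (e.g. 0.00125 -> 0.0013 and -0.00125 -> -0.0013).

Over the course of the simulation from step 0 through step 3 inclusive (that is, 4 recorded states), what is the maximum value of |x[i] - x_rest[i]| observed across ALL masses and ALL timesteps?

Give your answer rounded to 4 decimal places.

Answer: 2.6250

Derivation:
Step 0: x=[3.0000 12.0000 17.0000 18.0000] v=[0.0000 0.0000 0.0000 0.0000]
Step 1: x=[4.5000 10.0000 15.0000 20.0000] v=[3.0000 -4.0000 -4.0000 4.0000]
Step 2: x=[6.2500 7.7500 13.0000 22.0000] v=[3.5000 -4.5000 -4.0000 4.0000]
Step 3: x=[6.8125 7.3750 12.8750 22.0000] v=[1.1250 -0.7500 -0.2500 0.0000]
Max displacement = 2.6250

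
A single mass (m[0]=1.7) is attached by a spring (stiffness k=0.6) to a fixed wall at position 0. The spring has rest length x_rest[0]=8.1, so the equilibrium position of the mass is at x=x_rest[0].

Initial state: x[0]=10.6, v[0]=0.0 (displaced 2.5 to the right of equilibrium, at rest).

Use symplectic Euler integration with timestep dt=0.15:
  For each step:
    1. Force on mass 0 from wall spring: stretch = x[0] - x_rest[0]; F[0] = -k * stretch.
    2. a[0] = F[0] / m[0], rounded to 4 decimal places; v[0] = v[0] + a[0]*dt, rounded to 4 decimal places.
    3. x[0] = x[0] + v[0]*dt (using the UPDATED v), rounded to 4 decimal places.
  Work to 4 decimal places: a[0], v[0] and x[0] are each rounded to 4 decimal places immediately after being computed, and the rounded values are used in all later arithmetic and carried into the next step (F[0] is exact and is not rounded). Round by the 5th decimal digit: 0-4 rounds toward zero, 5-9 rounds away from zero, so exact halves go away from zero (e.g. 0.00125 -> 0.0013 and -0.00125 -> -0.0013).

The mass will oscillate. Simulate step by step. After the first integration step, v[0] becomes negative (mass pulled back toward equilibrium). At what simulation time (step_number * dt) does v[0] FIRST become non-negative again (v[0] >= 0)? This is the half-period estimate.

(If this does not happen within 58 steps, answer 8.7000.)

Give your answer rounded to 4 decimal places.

Answer: 5.4000

Derivation:
Step 0: x=[10.6000] v=[0.0000]
Step 1: x=[10.5801] v=[-0.1324]
Step 2: x=[10.5405] v=[-0.2637]
Step 3: x=[10.4816] v=[-0.3929]
Step 4: x=[10.4038] v=[-0.5190]
Step 5: x=[10.3077] v=[-0.6410]
Step 6: x=[10.1940] v=[-0.7579]
Step 7: x=[10.0637] v=[-0.8688]
Step 8: x=[9.9178] v=[-0.9728]
Step 9: x=[9.7575] v=[-1.0690]
Step 10: x=[9.5840] v=[-1.1568]
Step 11: x=[9.3987] v=[-1.2354]
Step 12: x=[9.2031] v=[-1.3042]
Step 13: x=[8.9987] v=[-1.3626]
Step 14: x=[8.7872] v=[-1.4102]
Step 15: x=[8.5702] v=[-1.4466]
Step 16: x=[8.3495] v=[-1.4715]
Step 17: x=[8.1268] v=[-1.4847]
Step 18: x=[7.9039] v=[-1.4861]
Step 19: x=[7.6825] v=[-1.4757]
Step 20: x=[7.4645] v=[-1.4536]
Step 21: x=[7.2515] v=[-1.4200]
Step 22: x=[7.0452] v=[-1.3751]
Step 23: x=[6.8473] v=[-1.3193]
Step 24: x=[6.6594] v=[-1.2530]
Step 25: x=[6.4829] v=[-1.1767]
Step 26: x=[6.3192] v=[-1.0911]
Step 27: x=[6.1697] v=[-0.9968]
Step 28: x=[6.0355] v=[-0.8946]
Step 29: x=[5.9177] v=[-0.7853]
Step 30: x=[5.8172] v=[-0.6698]
Step 31: x=[5.7349] v=[-0.5489]
Step 32: x=[5.6713] v=[-0.4237]
Step 33: x=[5.6270] v=[-0.2951]
Step 34: x=[5.6024] v=[-0.1642]
Step 35: x=[5.5976] v=[-0.0320]
Step 36: x=[5.6127] v=[0.1005]
First v>=0 after going negative at step 36, time=5.4000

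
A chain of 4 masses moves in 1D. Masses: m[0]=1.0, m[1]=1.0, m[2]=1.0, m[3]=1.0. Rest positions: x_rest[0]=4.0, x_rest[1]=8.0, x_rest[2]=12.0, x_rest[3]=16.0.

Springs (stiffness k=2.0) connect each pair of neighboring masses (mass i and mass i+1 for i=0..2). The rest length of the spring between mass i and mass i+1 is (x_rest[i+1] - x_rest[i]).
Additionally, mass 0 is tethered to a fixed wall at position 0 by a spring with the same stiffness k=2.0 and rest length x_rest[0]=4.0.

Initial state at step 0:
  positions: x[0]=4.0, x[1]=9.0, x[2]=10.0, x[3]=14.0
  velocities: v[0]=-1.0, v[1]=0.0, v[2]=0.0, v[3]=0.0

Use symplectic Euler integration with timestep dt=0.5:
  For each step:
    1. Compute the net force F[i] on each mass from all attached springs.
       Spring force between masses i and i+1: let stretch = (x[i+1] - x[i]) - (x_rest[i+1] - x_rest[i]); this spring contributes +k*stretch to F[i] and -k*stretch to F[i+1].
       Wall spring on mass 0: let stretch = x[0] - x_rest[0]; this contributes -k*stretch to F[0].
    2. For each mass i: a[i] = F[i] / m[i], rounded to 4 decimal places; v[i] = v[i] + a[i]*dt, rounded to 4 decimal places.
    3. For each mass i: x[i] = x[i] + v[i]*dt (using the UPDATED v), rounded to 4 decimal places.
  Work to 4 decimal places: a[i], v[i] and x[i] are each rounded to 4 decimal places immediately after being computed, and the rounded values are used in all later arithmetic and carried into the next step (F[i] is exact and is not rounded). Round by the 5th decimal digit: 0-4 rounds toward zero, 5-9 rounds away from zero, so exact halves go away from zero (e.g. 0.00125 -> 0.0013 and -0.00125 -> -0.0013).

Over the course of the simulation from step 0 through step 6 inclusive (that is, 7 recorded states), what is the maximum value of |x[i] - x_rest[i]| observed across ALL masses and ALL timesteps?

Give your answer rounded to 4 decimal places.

Step 0: x=[4.0000 9.0000 10.0000 14.0000] v=[-1.0000 0.0000 0.0000 0.0000]
Step 1: x=[4.0000 7.0000 11.5000 14.0000] v=[0.0000 -4.0000 3.0000 0.0000]
Step 2: x=[3.5000 5.7500 12.0000 14.7500] v=[-1.0000 -2.5000 1.0000 1.5000]
Step 3: x=[2.3750 6.5000 10.7500 16.1250] v=[-2.2500 1.5000 -2.5000 2.7500]
Step 4: x=[2.1250 7.3125 10.0625 16.8125] v=[-0.5000 1.6250 -1.3750 1.3750]
Step 5: x=[3.4063 6.9063 11.3750 16.1250] v=[2.5625 -0.8125 2.6250 -1.3750]
Step 6: x=[4.7344 6.9844 12.8282 15.0625] v=[2.6562 0.1562 2.9063 -2.1250]
Max displacement = 2.2500

Answer: 2.2500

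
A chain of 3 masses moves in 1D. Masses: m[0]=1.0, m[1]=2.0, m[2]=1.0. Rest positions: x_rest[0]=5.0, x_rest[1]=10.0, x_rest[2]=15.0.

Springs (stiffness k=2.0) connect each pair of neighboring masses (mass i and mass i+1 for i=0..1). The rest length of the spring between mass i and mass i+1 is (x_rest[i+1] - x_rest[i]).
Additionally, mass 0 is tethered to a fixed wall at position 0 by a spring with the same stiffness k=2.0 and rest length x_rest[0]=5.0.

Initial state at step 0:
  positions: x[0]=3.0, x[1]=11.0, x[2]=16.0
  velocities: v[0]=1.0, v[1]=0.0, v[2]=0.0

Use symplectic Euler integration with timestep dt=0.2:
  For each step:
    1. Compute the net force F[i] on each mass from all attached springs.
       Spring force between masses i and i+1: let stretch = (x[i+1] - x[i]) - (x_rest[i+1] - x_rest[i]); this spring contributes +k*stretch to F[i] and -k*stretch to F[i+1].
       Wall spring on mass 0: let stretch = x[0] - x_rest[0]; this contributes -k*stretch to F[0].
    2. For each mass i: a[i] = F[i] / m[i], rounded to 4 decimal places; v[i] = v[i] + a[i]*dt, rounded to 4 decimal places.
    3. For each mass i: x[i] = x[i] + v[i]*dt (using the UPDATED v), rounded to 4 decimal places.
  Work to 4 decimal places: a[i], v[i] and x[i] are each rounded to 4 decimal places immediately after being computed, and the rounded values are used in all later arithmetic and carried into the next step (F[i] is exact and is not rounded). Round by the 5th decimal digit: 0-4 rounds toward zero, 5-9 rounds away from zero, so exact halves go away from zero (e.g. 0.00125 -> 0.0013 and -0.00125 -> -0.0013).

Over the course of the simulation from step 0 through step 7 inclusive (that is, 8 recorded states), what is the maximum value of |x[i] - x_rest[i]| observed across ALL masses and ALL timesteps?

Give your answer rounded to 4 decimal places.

Step 0: x=[3.0000 11.0000 16.0000] v=[1.0000 0.0000 0.0000]
Step 1: x=[3.6000 10.8800 16.0000] v=[3.0000 -0.6000 0.0000]
Step 2: x=[4.4944 10.6736 15.9904] v=[4.4720 -1.0320 -0.0480]
Step 3: x=[5.5236 10.4327 15.9555] v=[5.1459 -1.2045 -0.1747]
Step 4: x=[6.5036 10.2163 15.8787] v=[4.9001 -1.0818 -0.3838]
Step 5: x=[7.2603 10.0779 15.7489] v=[3.7837 -0.6919 -0.6488]
Step 6: x=[7.6616 10.0537 15.5655] v=[2.0066 -0.1212 -0.9172]
Step 7: x=[7.6414 10.1542 15.3411] v=[-0.1012 0.5027 -1.1219]
Max displacement = 2.6616

Answer: 2.6616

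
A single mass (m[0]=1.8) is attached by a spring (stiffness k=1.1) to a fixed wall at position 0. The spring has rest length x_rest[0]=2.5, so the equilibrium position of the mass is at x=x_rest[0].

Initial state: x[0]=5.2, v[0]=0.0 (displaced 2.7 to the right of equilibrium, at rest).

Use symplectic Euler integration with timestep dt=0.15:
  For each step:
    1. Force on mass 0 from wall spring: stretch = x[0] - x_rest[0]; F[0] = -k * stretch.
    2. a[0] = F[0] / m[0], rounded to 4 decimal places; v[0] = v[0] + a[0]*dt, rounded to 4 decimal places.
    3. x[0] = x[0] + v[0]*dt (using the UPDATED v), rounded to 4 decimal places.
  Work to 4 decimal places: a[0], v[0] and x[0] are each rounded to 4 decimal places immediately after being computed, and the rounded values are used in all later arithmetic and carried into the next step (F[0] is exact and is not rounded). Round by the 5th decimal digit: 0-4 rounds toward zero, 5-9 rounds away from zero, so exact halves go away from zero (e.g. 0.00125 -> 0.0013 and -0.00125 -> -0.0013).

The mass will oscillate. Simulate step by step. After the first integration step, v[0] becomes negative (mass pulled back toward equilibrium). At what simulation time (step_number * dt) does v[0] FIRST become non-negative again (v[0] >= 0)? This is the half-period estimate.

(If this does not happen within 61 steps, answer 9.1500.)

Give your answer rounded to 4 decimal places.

Step 0: x=[5.2000] v=[0.0000]
Step 1: x=[5.1629] v=[-0.2475]
Step 2: x=[5.0892] v=[-0.4916]
Step 3: x=[4.9799] v=[-0.7289]
Step 4: x=[4.8365] v=[-0.9562]
Step 5: x=[4.6609] v=[-1.1704]
Step 6: x=[4.4556] v=[-1.3685]
Step 7: x=[4.2234] v=[-1.5478]
Step 8: x=[3.9675] v=[-1.7058]
Step 9: x=[3.6915] v=[-1.8403]
Step 10: x=[3.3991] v=[-1.9495]
Step 11: x=[3.0943] v=[-2.0319]
Step 12: x=[2.7813] v=[-2.0864]
Step 13: x=[2.4645] v=[-2.1122]
Step 14: x=[2.1482] v=[-2.1089]
Step 15: x=[1.8367] v=[-2.0767]
Step 16: x=[1.5343] v=[-2.0159]
Step 17: x=[1.2452] v=[-1.9274]
Step 18: x=[0.9733] v=[-1.8124]
Step 19: x=[0.7224] v=[-1.6725]
Step 20: x=[0.4960] v=[-1.5096]
Step 21: x=[0.2971] v=[-1.3259]
Step 22: x=[0.1285] v=[-1.1240]
Step 23: x=[-0.0075] v=[-0.9066]
Step 24: x=[-0.1090] v=[-0.6767]
Step 25: x=[-0.1746] v=[-0.4375]
Step 26: x=[-0.2034] v=[-0.1923]
Step 27: x=[-0.1951] v=[0.0555]
First v>=0 after going negative at step 27, time=4.0500

Answer: 4.0500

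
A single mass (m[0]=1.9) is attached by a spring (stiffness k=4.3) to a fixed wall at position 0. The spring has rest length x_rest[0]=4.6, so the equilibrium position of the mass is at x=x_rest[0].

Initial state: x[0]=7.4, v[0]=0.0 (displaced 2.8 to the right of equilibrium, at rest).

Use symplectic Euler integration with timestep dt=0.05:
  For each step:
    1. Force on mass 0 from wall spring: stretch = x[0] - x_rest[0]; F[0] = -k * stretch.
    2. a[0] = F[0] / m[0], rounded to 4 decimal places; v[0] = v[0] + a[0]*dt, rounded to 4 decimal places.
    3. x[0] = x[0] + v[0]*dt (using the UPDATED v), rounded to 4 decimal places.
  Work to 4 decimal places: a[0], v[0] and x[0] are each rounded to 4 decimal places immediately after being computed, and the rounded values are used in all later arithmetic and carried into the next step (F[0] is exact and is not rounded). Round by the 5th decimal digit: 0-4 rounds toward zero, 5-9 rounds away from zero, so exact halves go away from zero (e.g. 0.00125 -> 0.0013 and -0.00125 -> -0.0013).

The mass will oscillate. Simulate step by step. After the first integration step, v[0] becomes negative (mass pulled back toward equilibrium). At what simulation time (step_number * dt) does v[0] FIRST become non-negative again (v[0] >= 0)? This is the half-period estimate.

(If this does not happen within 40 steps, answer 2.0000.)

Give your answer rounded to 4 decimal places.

Step 0: x=[7.4000] v=[0.0000]
Step 1: x=[7.3842] v=[-0.3168]
Step 2: x=[7.3526] v=[-0.6319]
Step 3: x=[7.3054] v=[-0.9434]
Step 4: x=[7.2429] v=[-1.2495]
Step 5: x=[7.1655] v=[-1.5486]
Step 6: x=[7.0736] v=[-1.8389]
Step 7: x=[6.9677] v=[-2.1188]
Step 8: x=[6.8484] v=[-2.3867]
Step 9: x=[6.7163] v=[-2.6411]
Step 10: x=[6.5723] v=[-2.8806]
Step 11: x=[6.4171] v=[-3.1038]
Step 12: x=[6.2516] v=[-3.3094]
Step 13: x=[6.0768] v=[-3.4963]
Step 14: x=[5.8936] v=[-3.6634]
Step 15: x=[5.7031] v=[-3.8098]
Step 16: x=[5.5064] v=[-3.9346]
Step 17: x=[5.3045] v=[-4.0372]
Step 18: x=[5.0987] v=[-4.1169]
Step 19: x=[4.8900] v=[-4.1733]
Step 20: x=[4.6797] v=[-4.2061]
Step 21: x=[4.4689] v=[-4.2151]
Step 22: x=[4.2589] v=[-4.2003]
Step 23: x=[4.0508] v=[-4.1617]
Step 24: x=[3.8458] v=[-4.0996]
Step 25: x=[3.6451] v=[-4.0143]
Step 26: x=[3.4498] v=[-3.9062]
Step 27: x=[3.2610] v=[-3.7760]
Step 28: x=[3.0798] v=[-3.6245]
Step 29: x=[2.9072] v=[-3.4525]
Step 30: x=[2.7442] v=[-3.2609]
Step 31: x=[2.5917] v=[-3.0509]
Step 32: x=[2.4505] v=[-2.8236]
Step 33: x=[2.3215] v=[-2.5804]
Step 34: x=[2.2054] v=[-2.3226]
Step 35: x=[2.1028] v=[-2.0516]
Step 36: x=[2.0144] v=[-1.7690]
Step 37: x=[1.9406] v=[-1.4764]
Step 38: x=[1.8818] v=[-1.1755]
Step 39: x=[1.8384] v=[-0.8679]
Step 40: x=[1.8106] v=[-0.5554]
v[0] did not become non-negative within 40 steps; using fallback time=2.0000

Answer: 2.0000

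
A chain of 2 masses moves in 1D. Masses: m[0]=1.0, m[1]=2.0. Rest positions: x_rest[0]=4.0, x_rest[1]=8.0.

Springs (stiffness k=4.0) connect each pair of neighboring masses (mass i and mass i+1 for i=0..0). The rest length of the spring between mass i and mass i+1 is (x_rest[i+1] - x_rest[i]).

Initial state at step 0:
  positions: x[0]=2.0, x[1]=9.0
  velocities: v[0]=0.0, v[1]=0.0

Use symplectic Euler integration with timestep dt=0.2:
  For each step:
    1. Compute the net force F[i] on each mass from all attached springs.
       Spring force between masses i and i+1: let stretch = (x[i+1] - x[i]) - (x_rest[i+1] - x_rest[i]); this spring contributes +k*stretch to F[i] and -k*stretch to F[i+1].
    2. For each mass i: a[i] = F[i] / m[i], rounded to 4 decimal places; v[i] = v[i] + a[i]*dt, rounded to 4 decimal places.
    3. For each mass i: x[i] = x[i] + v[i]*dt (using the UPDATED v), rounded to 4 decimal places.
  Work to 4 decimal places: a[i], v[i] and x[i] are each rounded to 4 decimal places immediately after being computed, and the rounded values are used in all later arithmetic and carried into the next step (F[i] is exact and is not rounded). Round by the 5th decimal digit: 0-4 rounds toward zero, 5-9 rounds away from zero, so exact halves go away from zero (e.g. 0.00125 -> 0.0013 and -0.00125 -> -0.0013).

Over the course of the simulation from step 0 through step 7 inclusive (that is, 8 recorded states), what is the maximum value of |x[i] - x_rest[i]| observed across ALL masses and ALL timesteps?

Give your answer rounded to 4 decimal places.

Answer: 2.0570

Derivation:
Step 0: x=[2.0000 9.0000] v=[0.0000 0.0000]
Step 1: x=[2.4800 8.7600] v=[2.4000 -1.2000]
Step 2: x=[3.3248 8.3376] v=[4.2240 -2.1120]
Step 3: x=[4.3316 7.8342] v=[5.0342 -2.5171]
Step 4: x=[5.2589 7.3706] v=[4.6363 -2.3181]
Step 5: x=[5.8840 7.0580] v=[3.1257 -1.5628]
Step 6: x=[6.0570 6.9715] v=[0.8649 -0.4324]
Step 7: x=[5.7363 7.1319] v=[-1.6035 0.8018]
Max displacement = 2.0570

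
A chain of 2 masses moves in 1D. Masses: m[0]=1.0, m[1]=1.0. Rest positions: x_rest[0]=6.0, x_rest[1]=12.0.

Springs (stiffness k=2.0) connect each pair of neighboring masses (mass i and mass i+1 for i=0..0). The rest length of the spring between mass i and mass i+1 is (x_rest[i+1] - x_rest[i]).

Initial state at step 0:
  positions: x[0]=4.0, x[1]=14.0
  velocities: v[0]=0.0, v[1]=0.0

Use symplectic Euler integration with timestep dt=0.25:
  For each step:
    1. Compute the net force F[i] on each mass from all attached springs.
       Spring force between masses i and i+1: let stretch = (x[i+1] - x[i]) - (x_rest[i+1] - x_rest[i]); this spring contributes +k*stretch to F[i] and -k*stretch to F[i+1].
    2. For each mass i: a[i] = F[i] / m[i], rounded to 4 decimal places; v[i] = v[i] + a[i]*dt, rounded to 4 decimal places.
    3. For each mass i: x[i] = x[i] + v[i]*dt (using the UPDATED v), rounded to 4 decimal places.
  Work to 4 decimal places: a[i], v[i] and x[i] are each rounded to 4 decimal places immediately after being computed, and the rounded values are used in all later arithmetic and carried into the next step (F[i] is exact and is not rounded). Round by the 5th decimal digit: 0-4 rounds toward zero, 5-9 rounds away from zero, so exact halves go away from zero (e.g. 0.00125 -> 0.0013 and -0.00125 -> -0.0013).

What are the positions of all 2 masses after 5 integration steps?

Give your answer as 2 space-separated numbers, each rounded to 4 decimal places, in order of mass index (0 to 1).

Step 0: x=[4.0000 14.0000] v=[0.0000 0.0000]
Step 1: x=[4.5000 13.5000] v=[2.0000 -2.0000]
Step 2: x=[5.3750 12.6250] v=[3.5000 -3.5000]
Step 3: x=[6.4063 11.5938] v=[4.1250 -4.1250]
Step 4: x=[7.3360 10.6641] v=[3.7188 -3.7188]
Step 5: x=[7.9317 10.0684] v=[2.3829 -2.3829]

Answer: 7.9317 10.0684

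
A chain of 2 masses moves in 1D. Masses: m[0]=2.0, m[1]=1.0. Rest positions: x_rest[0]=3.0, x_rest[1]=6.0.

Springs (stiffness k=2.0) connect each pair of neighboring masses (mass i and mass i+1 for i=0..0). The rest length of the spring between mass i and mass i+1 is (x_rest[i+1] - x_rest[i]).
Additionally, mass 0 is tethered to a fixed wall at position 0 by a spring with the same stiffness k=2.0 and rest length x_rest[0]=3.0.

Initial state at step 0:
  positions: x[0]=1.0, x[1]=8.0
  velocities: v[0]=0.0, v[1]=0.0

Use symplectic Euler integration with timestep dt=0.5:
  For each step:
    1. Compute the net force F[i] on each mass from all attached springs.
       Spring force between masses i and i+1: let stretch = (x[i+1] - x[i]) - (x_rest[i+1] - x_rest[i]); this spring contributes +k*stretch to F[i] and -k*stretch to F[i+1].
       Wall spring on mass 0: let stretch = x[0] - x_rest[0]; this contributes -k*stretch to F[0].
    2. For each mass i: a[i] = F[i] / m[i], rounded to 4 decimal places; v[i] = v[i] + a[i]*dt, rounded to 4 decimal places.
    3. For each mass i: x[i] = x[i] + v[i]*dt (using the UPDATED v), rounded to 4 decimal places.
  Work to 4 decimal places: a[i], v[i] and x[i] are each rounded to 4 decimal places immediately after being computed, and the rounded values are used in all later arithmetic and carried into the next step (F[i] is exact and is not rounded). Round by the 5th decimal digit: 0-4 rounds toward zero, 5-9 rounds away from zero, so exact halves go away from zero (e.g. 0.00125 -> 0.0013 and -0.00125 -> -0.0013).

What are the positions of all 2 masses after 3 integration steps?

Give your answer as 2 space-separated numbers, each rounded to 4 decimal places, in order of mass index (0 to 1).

Answer: 4.8125 3.2500

Derivation:
Step 0: x=[1.0000 8.0000] v=[0.0000 0.0000]
Step 1: x=[2.5000 6.0000] v=[3.0000 -4.0000]
Step 2: x=[4.2500 3.7500] v=[3.5000 -4.5000]
Step 3: x=[4.8125 3.2500] v=[1.1250 -1.0000]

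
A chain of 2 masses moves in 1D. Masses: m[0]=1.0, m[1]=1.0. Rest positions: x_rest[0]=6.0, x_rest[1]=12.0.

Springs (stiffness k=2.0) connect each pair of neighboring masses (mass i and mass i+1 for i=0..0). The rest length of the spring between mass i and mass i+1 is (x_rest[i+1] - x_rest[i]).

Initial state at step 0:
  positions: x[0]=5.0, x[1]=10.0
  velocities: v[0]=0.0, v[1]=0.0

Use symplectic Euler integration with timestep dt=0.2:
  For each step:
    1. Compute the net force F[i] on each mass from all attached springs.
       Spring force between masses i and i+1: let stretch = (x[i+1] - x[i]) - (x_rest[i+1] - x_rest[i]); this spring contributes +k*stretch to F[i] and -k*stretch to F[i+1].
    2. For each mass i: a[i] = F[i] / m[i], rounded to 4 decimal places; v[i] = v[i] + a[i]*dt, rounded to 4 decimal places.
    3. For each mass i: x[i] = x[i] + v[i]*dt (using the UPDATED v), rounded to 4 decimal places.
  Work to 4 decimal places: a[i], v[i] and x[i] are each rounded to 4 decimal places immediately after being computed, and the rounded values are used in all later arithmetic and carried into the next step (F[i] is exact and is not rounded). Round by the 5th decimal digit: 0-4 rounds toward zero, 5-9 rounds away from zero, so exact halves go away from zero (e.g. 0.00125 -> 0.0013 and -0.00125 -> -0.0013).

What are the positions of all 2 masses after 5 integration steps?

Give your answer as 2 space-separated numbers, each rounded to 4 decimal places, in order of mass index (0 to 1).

Step 0: x=[5.0000 10.0000] v=[0.0000 0.0000]
Step 1: x=[4.9200 10.0800] v=[-0.4000 0.4000]
Step 2: x=[4.7728 10.2272] v=[-0.7360 0.7360]
Step 3: x=[4.5820 10.4180] v=[-0.9542 0.9542]
Step 4: x=[4.3780 10.6220] v=[-1.0198 1.0198]
Step 5: x=[4.1936 10.8064] v=[-0.9222 0.9222]

Answer: 4.1936 10.8064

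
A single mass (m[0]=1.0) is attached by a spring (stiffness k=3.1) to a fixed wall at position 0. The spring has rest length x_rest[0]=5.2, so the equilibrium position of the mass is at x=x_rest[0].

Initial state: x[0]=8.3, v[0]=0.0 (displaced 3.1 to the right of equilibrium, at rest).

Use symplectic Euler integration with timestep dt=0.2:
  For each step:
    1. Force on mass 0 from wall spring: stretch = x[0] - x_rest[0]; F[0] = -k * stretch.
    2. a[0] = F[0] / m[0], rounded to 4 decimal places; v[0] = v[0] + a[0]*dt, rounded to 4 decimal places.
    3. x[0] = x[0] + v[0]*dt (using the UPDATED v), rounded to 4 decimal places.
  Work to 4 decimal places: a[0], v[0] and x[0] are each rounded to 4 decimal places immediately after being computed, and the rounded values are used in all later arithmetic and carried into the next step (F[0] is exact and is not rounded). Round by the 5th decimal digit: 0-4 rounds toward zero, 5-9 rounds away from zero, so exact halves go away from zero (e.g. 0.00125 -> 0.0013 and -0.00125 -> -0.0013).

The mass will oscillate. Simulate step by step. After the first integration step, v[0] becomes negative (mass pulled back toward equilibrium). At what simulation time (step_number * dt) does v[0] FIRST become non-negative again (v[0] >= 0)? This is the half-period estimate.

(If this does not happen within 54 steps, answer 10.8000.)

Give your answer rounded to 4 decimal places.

Step 0: x=[8.3000] v=[0.0000]
Step 1: x=[7.9156] v=[-1.9220]
Step 2: x=[7.1945] v=[-3.6057]
Step 3: x=[6.2260] v=[-4.8423]
Step 4: x=[5.1303] v=[-5.4784]
Step 5: x=[4.0433] v=[-5.4352]
Step 6: x=[3.0997] v=[-4.7180]
Step 7: x=[2.4165] v=[-3.4158]
Step 8: x=[2.0785] v=[-1.6900]
Step 9: x=[2.1276] v=[0.2453]
First v>=0 after going negative at step 9, time=1.8000

Answer: 1.8000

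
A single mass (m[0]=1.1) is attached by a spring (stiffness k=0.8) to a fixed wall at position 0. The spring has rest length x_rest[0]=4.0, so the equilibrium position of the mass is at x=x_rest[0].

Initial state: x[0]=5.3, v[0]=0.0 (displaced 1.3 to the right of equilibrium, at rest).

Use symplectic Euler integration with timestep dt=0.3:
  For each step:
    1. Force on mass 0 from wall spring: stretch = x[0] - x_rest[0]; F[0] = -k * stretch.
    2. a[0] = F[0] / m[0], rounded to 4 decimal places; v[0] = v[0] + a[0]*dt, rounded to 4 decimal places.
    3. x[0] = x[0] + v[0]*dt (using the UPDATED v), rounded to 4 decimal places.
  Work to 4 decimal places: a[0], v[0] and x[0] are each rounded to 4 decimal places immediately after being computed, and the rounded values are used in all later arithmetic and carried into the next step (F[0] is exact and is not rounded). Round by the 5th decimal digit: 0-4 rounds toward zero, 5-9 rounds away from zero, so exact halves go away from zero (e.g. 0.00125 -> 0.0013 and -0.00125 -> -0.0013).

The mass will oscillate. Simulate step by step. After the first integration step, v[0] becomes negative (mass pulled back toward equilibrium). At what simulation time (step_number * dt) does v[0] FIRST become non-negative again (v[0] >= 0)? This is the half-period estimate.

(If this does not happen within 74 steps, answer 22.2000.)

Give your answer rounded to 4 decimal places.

Step 0: x=[5.3000] v=[0.0000]
Step 1: x=[5.2149] v=[-0.2837]
Step 2: x=[5.0503] v=[-0.5488]
Step 3: x=[4.8169] v=[-0.7780]
Step 4: x=[4.5300] v=[-0.9562]
Step 5: x=[4.2084] v=[-1.0719]
Step 6: x=[3.8732] v=[-1.1174]
Step 7: x=[3.5463] v=[-1.0897]
Step 8: x=[3.2491] v=[-0.9907]
Step 9: x=[3.0010] v=[-0.8269]
Step 10: x=[2.8183] v=[-0.6090]
Step 11: x=[2.7129] v=[-0.3512]
Step 12: x=[2.6918] v=[-0.0704]
Step 13: x=[2.7563] v=[0.2150]
First v>=0 after going negative at step 13, time=3.9000

Answer: 3.9000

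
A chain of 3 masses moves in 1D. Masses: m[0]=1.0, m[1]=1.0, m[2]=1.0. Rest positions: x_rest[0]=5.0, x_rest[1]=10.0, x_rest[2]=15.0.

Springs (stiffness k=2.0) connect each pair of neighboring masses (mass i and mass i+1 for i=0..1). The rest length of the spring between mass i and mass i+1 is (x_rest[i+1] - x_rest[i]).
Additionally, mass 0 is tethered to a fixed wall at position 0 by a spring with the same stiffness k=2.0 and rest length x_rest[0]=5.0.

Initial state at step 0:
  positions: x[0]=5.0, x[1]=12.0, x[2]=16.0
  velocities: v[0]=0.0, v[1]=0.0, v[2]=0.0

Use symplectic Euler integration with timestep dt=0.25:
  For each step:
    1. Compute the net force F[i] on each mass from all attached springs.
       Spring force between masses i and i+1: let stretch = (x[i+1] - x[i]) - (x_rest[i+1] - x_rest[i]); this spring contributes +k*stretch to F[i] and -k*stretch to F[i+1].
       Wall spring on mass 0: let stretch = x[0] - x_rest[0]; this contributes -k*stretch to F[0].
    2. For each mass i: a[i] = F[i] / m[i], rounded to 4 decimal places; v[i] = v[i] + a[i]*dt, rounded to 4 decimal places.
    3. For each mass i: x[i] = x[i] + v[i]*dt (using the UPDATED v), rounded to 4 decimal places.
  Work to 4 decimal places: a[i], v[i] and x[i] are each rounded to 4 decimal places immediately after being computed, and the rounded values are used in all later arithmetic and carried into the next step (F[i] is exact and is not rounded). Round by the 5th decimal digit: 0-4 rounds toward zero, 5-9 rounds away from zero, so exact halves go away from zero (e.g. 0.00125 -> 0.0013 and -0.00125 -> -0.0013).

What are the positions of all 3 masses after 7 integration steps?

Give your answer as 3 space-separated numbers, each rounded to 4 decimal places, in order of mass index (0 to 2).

Answer: 5.0845 10.5441 15.5179

Derivation:
Step 0: x=[5.0000 12.0000 16.0000] v=[0.0000 0.0000 0.0000]
Step 1: x=[5.2500 11.6250 16.1250] v=[1.0000 -1.5000 0.5000]
Step 2: x=[5.6406 11.0156 16.3125] v=[1.5625 -2.4375 0.7500]
Step 3: x=[5.9980 10.3965 16.4629] v=[1.4297 -2.4766 0.6016]
Step 4: x=[6.1555 9.9858 16.4800] v=[0.6300 -1.6427 0.0684]
Step 5: x=[6.0224 9.9081 16.3103] v=[-0.5326 -0.3108 -0.6787]
Step 6: x=[5.6222 10.1450 15.9654] v=[-1.6010 0.9475 -1.3798]
Step 7: x=[5.0845 10.5441 15.5179] v=[-2.1507 1.5963 -1.7900]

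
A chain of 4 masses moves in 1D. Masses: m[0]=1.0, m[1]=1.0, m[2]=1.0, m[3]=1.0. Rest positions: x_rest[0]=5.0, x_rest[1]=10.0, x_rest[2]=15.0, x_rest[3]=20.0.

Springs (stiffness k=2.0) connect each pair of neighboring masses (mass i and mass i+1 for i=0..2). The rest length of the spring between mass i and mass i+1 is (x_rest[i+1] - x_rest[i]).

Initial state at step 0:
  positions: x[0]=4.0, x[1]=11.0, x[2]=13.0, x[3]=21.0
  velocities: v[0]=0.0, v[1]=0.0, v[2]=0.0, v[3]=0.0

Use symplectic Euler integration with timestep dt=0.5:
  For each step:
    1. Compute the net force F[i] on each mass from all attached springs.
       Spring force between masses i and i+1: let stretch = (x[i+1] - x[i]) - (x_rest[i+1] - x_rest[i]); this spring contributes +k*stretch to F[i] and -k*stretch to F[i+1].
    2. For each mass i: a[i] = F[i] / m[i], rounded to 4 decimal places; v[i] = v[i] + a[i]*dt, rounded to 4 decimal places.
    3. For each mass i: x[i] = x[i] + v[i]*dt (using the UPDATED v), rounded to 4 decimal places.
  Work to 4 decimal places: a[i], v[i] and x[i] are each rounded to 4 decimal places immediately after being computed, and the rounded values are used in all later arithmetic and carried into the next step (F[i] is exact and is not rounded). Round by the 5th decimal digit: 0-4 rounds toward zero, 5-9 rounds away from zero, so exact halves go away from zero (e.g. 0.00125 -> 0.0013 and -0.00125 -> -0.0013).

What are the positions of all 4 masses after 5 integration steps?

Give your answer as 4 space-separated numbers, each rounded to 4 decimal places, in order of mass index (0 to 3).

Answer: 5.3125 9.6875 14.3125 19.6875

Derivation:
Step 0: x=[4.0000 11.0000 13.0000 21.0000] v=[0.0000 0.0000 0.0000 0.0000]
Step 1: x=[5.0000 8.5000 16.0000 19.5000] v=[2.0000 -5.0000 6.0000 -3.0000]
Step 2: x=[5.2500 8.0000 17.0000 18.7500] v=[0.5000 -1.0000 2.0000 -1.5000]
Step 3: x=[4.3750 10.6250 14.3750 19.6250] v=[-1.7500 5.2500 -5.2500 1.7500]
Step 4: x=[4.1250 12.0000 12.5000 20.3750] v=[-0.5000 2.7500 -3.7500 1.5000]
Step 5: x=[5.3125 9.6875 14.3125 19.6875] v=[2.3750 -4.6250 3.6250 -1.3750]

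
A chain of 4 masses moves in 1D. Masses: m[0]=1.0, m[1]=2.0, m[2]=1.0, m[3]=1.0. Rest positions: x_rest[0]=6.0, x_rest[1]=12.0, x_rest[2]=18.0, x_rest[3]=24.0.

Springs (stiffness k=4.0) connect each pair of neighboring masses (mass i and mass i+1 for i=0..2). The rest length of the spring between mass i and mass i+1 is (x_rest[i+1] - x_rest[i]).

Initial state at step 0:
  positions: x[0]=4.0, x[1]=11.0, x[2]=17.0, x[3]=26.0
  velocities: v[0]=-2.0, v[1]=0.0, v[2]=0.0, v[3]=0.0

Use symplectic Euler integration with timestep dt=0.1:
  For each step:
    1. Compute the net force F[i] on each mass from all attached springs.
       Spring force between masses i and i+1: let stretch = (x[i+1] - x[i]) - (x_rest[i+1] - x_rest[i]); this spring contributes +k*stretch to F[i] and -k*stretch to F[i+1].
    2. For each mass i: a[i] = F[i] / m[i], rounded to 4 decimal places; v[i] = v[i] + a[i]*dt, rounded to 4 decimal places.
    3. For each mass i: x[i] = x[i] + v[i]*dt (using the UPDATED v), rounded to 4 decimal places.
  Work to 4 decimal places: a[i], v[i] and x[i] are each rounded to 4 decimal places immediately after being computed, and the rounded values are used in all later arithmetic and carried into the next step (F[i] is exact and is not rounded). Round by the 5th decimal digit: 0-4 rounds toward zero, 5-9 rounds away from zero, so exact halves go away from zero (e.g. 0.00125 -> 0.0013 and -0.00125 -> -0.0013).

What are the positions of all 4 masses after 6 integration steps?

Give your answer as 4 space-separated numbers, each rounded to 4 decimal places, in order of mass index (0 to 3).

Answer: 3.7465 10.6968 18.5870 24.0733

Derivation:
Step 0: x=[4.0000 11.0000 17.0000 26.0000] v=[-2.0000 0.0000 0.0000 0.0000]
Step 1: x=[3.8400 10.9800 17.1200 25.8800] v=[-1.6000 -0.2000 1.2000 -1.2000]
Step 2: x=[3.7256 10.9400 17.3448 25.6496] v=[-1.1440 -0.4000 2.2480 -2.3040]
Step 3: x=[3.6598 10.8838 17.6456 25.3270] v=[-0.6582 -0.5619 3.0080 -3.2259]
Step 4: x=[3.6429 10.8184 17.9832 24.9372] v=[-0.1686 -0.6543 3.3758 -3.8985]
Step 5: x=[3.6731 10.7528 18.3124 24.5092] v=[0.3016 -0.6564 3.2915 -4.2801]
Step 6: x=[3.7465 10.6968 18.5870 24.0733] v=[0.7335 -0.5604 2.7464 -4.3588]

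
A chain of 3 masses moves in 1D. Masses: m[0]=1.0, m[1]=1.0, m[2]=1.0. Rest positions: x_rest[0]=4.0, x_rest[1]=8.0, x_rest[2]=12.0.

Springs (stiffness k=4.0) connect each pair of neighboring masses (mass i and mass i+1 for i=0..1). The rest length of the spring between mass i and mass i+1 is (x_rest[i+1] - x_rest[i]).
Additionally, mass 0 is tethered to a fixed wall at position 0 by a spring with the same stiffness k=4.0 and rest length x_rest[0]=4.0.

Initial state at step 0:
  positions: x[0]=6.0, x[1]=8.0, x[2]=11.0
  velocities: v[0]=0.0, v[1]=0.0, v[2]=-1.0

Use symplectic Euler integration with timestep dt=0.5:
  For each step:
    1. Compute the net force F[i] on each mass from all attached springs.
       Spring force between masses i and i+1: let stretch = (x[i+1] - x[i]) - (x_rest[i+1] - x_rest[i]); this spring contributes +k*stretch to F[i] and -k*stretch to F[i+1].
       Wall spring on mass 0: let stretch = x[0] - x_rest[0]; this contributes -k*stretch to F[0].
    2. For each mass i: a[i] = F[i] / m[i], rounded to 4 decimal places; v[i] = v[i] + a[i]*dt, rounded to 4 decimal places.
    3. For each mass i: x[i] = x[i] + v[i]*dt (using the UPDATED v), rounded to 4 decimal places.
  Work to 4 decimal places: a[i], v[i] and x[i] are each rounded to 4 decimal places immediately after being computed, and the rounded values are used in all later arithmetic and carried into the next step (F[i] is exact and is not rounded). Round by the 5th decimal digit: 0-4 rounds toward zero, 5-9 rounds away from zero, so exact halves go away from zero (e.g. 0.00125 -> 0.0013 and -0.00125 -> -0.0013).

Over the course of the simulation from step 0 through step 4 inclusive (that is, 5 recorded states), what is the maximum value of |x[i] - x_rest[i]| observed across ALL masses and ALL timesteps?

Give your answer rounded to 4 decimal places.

Answer: 2.5000

Derivation:
Step 0: x=[6.0000 8.0000 11.0000] v=[0.0000 0.0000 -1.0000]
Step 1: x=[2.0000 9.0000 11.5000] v=[-8.0000 2.0000 1.0000]
Step 2: x=[3.0000 5.5000 13.5000] v=[2.0000 -7.0000 4.0000]
Step 3: x=[3.5000 7.5000 11.5000] v=[1.0000 4.0000 -4.0000]
Step 4: x=[4.5000 9.5000 9.5000] v=[2.0000 4.0000 -4.0000]
Max displacement = 2.5000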